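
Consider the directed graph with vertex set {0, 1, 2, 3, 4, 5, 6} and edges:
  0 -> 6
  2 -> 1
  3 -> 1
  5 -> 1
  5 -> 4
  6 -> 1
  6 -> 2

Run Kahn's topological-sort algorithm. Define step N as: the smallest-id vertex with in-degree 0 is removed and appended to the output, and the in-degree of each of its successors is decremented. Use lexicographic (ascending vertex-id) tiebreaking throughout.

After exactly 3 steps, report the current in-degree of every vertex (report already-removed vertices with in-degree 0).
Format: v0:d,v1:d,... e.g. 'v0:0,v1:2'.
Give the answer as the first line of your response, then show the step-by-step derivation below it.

v0:0,v1:2,v2:1,v3:0,v4:0,v5:0,v6:0

step 1: output 0; order=[0]; indeg=(0,4,1,0,1,0,0)
step 2: output 3; order=[0,3]; indeg=(0,3,1,0,1,0,0)
step 3: output 5; order=[0,3,5]; indeg=(0,2,1,0,0,0,0)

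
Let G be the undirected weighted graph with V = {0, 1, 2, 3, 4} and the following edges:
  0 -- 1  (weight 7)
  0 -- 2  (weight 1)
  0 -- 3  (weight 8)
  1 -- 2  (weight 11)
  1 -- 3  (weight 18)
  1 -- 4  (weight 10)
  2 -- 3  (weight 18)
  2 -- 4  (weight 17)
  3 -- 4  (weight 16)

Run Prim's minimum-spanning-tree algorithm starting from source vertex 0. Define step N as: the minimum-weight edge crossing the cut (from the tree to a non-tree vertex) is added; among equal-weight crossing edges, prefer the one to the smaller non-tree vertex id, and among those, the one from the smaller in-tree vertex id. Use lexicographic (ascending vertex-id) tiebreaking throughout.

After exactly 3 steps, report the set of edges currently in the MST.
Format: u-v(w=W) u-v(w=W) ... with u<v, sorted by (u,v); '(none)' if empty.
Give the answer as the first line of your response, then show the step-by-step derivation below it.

0-1(w=7) 0-2(w=1) 0-3(w=8)

step 1: add edge 0-2 (w=1); MST = {0-2(w=1)}
step 2: add edge 0-1 (w=7); MST = {0-1(w=7) 0-2(w=1)}
step 3: add edge 0-3 (w=8); MST = {0-1(w=7) 0-2(w=1) 0-3(w=8)}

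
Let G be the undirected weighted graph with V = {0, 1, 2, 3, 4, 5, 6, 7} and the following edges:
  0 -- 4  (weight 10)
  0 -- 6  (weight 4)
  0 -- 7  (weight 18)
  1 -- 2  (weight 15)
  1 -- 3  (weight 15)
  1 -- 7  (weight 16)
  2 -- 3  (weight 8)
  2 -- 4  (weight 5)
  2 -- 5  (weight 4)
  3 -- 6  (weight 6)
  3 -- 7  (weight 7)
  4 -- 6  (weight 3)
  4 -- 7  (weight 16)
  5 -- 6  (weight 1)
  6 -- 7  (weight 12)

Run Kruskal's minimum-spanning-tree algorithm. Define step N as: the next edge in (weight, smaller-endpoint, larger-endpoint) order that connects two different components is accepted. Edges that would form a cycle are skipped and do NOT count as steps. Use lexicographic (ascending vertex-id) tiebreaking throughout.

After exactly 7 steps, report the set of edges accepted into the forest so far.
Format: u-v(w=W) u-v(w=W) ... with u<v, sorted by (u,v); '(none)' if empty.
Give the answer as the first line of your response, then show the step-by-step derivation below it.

0-6(w=4) 1-2(w=15) 2-5(w=4) 3-6(w=6) 3-7(w=7) 4-6(w=3) 5-6(w=1)

step 1: add edge 5-6 (w=1); MST = {5-6(w=1)}
step 2: add edge 4-6 (w=3); MST = {4-6(w=3) 5-6(w=1)}
step 3: add edge 0-6 (w=4); MST = {0-6(w=4) 4-6(w=3) 5-6(w=1)}
step 4: add edge 2-5 (w=4); MST = {0-6(w=4) 2-5(w=4) 4-6(w=3) 5-6(w=1)}
step 5: add edge 3-6 (w=6); MST = {0-6(w=4) 2-5(w=4) 3-6(w=6) 4-6(w=3) 5-6(w=1)}
step 6: add edge 3-7 (w=7); MST = {0-6(w=4) 2-5(w=4) 3-6(w=6) 3-7(w=7) 4-6(w=3) 5-6(w=1)}
step 7: add edge 1-2 (w=15); MST = {0-6(w=4) 1-2(w=15) 2-5(w=4) 3-6(w=6) 3-7(w=7) 4-6(w=3) 5-6(w=1)}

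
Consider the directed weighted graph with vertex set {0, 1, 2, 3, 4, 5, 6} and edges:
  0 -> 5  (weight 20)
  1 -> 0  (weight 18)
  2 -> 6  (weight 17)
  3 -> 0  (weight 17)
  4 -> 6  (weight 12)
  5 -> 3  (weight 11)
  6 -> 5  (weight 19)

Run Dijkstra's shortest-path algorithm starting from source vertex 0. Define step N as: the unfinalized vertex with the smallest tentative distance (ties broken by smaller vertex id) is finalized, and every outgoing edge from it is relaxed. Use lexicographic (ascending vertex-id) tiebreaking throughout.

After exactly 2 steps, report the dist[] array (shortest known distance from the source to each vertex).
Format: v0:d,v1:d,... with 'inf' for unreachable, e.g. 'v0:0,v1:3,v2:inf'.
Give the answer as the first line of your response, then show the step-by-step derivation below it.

v0:0,v1:inf,v2:inf,v3:31,v4:inf,v5:20,v6:inf

step 1: dist = v0:0,v1:inf,v2:inf,v3:inf,v4:inf,v5:20,v6:inf
step 2: dist = v0:0,v1:inf,v2:inf,v3:31,v4:inf,v5:20,v6:inf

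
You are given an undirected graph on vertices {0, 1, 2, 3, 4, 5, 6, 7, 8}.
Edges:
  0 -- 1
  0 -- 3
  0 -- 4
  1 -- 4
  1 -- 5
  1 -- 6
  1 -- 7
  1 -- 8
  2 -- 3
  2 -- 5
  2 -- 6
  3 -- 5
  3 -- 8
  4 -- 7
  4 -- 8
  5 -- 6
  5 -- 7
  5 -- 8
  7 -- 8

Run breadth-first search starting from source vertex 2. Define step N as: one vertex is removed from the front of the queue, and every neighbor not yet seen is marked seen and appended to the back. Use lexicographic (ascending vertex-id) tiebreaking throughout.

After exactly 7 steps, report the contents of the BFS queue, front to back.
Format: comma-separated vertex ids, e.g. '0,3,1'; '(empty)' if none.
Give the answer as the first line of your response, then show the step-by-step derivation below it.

7,4

step 1: dequeue 2; queue=[3,5,6]; order=2
step 2: dequeue 3; queue=[5,6,0,8]; order=2,3
step 3: dequeue 5; queue=[6,0,8,1,7]; order=2,3,5
step 4: dequeue 6; queue=[0,8,1,7]; order=2,3,5,6
step 5: dequeue 0; queue=[8,1,7,4]; order=2,3,5,6,0
step 6: dequeue 8; queue=[1,7,4]; order=2,3,5,6,0,8
step 7: dequeue 1; queue=[7,4]; order=2,3,5,6,0,8,1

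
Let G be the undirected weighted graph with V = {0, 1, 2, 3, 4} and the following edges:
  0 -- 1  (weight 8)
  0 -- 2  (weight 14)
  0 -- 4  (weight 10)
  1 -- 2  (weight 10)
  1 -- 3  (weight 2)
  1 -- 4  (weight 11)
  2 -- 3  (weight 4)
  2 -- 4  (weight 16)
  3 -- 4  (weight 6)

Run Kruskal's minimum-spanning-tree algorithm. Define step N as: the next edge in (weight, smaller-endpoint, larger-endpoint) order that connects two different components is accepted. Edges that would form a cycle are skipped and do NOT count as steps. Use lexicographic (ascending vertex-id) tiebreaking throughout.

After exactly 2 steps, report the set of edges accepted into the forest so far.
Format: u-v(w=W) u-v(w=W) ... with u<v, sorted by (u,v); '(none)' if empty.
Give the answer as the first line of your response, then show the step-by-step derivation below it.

1-3(w=2) 2-3(w=4)

step 1: add edge 1-3 (w=2); MST = {1-3(w=2)}
step 2: add edge 2-3 (w=4); MST = {1-3(w=2) 2-3(w=4)}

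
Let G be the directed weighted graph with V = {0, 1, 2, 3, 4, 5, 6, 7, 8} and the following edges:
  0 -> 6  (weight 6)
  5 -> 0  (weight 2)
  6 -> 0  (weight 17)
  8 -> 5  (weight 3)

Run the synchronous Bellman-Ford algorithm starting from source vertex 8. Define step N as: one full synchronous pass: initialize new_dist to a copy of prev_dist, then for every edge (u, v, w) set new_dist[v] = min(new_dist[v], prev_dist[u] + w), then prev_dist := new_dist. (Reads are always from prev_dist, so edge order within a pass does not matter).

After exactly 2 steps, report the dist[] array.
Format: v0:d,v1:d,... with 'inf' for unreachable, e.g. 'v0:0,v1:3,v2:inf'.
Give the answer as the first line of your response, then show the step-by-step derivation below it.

v0:5,v1:inf,v2:inf,v3:inf,v4:inf,v5:3,v6:inf,v7:inf,v8:0

step 1: dist = v0:inf,v1:inf,v2:inf,v3:inf,v4:inf,v5:3,v6:inf,v7:inf,v8:0
step 2: dist = v0:5,v1:inf,v2:inf,v3:inf,v4:inf,v5:3,v6:inf,v7:inf,v8:0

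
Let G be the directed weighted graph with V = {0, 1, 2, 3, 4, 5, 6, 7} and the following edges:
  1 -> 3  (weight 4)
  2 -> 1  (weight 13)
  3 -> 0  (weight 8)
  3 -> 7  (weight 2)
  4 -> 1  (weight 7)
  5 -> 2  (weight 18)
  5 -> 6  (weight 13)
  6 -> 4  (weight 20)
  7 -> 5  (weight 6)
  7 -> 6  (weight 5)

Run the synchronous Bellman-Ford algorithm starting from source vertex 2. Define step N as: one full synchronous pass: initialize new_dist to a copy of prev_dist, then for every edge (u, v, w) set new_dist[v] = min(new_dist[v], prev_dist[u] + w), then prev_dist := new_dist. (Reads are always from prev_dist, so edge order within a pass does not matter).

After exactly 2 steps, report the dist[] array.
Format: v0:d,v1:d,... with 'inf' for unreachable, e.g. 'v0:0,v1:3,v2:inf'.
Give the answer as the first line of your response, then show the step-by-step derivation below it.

v0:inf,v1:13,v2:0,v3:17,v4:inf,v5:inf,v6:inf,v7:inf

step 1: dist = v0:inf,v1:13,v2:0,v3:inf,v4:inf,v5:inf,v6:inf,v7:inf
step 2: dist = v0:inf,v1:13,v2:0,v3:17,v4:inf,v5:inf,v6:inf,v7:inf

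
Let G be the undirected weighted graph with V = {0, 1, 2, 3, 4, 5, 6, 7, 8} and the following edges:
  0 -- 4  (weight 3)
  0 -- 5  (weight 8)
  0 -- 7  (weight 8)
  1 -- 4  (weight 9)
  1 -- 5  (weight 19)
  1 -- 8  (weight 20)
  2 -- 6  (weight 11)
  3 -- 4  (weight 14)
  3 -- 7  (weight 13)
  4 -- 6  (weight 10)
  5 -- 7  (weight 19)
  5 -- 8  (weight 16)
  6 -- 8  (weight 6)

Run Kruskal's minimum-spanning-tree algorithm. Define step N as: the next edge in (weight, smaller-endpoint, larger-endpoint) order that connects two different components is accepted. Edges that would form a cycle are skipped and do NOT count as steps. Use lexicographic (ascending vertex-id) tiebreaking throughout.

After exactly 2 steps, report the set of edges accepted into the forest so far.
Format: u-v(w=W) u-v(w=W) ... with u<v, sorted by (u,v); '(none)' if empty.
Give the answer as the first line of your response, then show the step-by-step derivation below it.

0-4(w=3) 6-8(w=6)

step 1: add edge 0-4 (w=3); MST = {0-4(w=3)}
step 2: add edge 6-8 (w=6); MST = {0-4(w=3) 6-8(w=6)}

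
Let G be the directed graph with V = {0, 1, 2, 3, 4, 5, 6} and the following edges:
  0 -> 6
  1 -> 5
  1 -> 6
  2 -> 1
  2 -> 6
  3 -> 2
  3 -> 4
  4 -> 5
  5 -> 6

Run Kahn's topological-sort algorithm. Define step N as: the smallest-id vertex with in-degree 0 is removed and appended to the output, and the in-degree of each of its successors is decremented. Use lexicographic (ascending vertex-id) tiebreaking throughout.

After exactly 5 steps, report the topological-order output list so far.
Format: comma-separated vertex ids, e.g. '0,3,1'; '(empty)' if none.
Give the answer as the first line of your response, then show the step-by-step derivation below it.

0,3,2,1,4

step 1: output 0; order=[0]; indeg=(0,1,1,0,1,2,3)
step 2: output 3; order=[0,3]; indeg=(0,1,0,0,0,2,3)
step 3: output 2; order=[0,3,2]; indeg=(0,0,0,0,0,2,2)
step 4: output 1; order=[0,3,2,1]; indeg=(0,0,0,0,0,1,1)
step 5: output 4; order=[0,3,2,1,4]; indeg=(0,0,0,0,0,0,1)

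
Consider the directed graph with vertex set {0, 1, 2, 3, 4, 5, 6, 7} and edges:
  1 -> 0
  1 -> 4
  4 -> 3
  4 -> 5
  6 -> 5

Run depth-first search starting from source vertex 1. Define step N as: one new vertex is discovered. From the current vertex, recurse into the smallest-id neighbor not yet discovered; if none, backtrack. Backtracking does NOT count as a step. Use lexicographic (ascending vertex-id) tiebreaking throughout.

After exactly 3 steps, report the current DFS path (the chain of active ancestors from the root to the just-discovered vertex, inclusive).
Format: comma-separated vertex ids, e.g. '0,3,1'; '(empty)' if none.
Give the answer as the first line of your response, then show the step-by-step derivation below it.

1,4

step 1: discover 1; path=1; order=1
step 2: discover 0; path=1>0; order=1,0
step 3: discover 4; path=1>4; order=1,0,4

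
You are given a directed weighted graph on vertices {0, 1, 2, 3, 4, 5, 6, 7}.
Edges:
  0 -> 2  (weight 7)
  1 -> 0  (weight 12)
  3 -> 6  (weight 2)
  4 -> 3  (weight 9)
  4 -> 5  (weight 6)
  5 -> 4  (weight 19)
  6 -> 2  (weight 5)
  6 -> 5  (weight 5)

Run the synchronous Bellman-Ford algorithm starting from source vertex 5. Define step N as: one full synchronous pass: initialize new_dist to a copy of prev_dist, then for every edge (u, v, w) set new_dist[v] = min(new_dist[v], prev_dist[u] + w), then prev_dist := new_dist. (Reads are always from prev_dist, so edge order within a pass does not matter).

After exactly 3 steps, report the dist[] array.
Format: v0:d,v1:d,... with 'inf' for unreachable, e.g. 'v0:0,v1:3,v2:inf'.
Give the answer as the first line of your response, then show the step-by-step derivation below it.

v0:inf,v1:inf,v2:inf,v3:28,v4:19,v5:0,v6:30,v7:inf

step 1: dist = v0:inf,v1:inf,v2:inf,v3:inf,v4:19,v5:0,v6:inf,v7:inf
step 2: dist = v0:inf,v1:inf,v2:inf,v3:28,v4:19,v5:0,v6:inf,v7:inf
step 3: dist = v0:inf,v1:inf,v2:inf,v3:28,v4:19,v5:0,v6:30,v7:inf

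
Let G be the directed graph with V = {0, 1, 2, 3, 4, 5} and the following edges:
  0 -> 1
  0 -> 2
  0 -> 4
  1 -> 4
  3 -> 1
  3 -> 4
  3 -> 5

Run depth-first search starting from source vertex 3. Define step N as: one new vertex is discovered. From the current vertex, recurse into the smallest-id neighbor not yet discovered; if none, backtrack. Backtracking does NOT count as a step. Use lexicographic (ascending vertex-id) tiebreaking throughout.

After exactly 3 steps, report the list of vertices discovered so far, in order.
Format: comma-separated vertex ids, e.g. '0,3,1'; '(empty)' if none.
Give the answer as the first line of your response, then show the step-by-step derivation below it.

3,1,4

step 1: discover 3; path=3; order=3
step 2: discover 1; path=3>1; order=3,1
step 3: discover 4; path=3>1>4; order=3,1,4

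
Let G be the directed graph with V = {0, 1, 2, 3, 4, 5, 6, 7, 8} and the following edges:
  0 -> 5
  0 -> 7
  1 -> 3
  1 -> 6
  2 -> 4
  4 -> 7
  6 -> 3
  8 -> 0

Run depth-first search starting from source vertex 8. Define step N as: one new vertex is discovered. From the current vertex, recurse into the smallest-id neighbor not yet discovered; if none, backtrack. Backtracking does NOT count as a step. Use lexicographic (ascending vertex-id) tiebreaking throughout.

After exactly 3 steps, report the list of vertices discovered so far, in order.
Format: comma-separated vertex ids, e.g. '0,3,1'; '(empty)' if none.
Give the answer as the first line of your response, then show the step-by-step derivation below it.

8,0,5

step 1: discover 8; path=8; order=8
step 2: discover 0; path=8>0; order=8,0
step 3: discover 5; path=8>0>5; order=8,0,5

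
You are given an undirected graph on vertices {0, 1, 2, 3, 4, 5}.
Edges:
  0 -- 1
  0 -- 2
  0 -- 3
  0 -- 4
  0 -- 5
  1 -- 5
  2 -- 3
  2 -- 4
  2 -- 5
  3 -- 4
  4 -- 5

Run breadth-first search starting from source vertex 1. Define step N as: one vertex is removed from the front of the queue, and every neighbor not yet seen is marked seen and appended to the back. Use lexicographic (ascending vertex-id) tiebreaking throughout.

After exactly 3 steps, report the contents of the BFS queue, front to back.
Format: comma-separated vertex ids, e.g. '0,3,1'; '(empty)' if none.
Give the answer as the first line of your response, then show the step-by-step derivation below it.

2,3,4

step 1: dequeue 1; queue=[0,5]; order=1
step 2: dequeue 0; queue=[5,2,3,4]; order=1,0
step 3: dequeue 5; queue=[2,3,4]; order=1,0,5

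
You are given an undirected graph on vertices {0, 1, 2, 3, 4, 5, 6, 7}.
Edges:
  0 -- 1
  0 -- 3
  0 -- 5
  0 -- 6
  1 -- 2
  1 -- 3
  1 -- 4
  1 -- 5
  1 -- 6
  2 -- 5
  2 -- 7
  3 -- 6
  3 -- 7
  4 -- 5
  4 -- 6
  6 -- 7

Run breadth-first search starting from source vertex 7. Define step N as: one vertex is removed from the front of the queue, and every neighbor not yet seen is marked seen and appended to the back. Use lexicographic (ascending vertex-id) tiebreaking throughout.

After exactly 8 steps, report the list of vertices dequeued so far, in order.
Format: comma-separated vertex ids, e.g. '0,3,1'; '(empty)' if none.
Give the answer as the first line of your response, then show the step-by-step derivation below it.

7,2,3,6,1,5,0,4

step 1: dequeue 7; queue=[2,3,6]; order=7
step 2: dequeue 2; queue=[3,6,1,5]; order=7,2
step 3: dequeue 3; queue=[6,1,5,0]; order=7,2,3
step 4: dequeue 6; queue=[1,5,0,4]; order=7,2,3,6
step 5: dequeue 1; queue=[5,0,4]; order=7,2,3,6,1
step 6: dequeue 5; queue=[0,4]; order=7,2,3,6,1,5
step 7: dequeue 0; queue=[4]; order=7,2,3,6,1,5,0
step 8: dequeue 4; queue=[(empty)]; order=7,2,3,6,1,5,0,4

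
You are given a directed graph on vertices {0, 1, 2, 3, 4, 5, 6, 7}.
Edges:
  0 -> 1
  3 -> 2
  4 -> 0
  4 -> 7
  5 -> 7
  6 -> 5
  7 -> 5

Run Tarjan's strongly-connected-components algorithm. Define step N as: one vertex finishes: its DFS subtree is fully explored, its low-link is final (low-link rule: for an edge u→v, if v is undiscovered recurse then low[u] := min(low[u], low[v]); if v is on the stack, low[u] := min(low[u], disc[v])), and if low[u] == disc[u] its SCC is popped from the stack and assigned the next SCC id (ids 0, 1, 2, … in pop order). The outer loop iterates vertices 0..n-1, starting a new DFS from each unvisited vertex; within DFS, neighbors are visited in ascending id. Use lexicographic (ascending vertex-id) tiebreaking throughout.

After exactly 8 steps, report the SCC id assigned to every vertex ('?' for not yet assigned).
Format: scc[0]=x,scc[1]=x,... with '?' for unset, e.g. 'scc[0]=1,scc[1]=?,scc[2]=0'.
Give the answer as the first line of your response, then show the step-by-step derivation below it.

scc[0]=1,scc[1]=0,scc[2]=2,scc[3]=3,scc[4]=5,scc[5]=4,scc[6]=6,scc[7]=4

step 1: low=(low[0]=0,low[1]=1,low[2]=?,low[3]=?,low[4]=?,low[5]=?,low[6]=?,low[7]=?); scc=(scc[0]=?,scc[1]=0,scc[2]=?,scc[3]=?,scc[4]=?,scc[5]=?,scc[6]=?,scc[7]=?)
step 2: low=(low[0]=0,low[1]=1,low[2]=?,low[3]=?,low[4]=?,low[5]=?,low[6]=?,low[7]=?); scc=(scc[0]=1,scc[1]=0,scc[2]=?,scc[3]=?,scc[4]=?,scc[5]=?,scc[6]=?,scc[7]=?)
step 3: low=(low[0]=0,low[1]=1,low[2]=2,low[3]=?,low[4]=?,low[5]=?,low[6]=?,low[7]=?); scc=(scc[0]=1,scc[1]=0,scc[2]=2,scc[3]=?,scc[4]=?,scc[5]=?,scc[6]=?,scc[7]=?)
step 4: low=(low[0]=0,low[1]=1,low[2]=2,low[3]=3,low[4]=?,low[5]=?,low[6]=?,low[7]=?); scc=(scc[0]=1,scc[1]=0,scc[2]=2,scc[3]=3,scc[4]=?,scc[5]=?,scc[6]=?,scc[7]=?)
step 5: low=(low[0]=0,low[1]=1,low[2]=2,low[3]=3,low[4]=4,low[5]=5,low[6]=?,low[7]=5); scc=(scc[0]=1,scc[1]=0,scc[2]=2,scc[3]=3,scc[4]=?,scc[5]=?,scc[6]=?,scc[7]=?)
step 6: low=(low[0]=0,low[1]=1,low[2]=2,low[3]=3,low[4]=4,low[5]=5,low[6]=?,low[7]=5); scc=(scc[0]=1,scc[1]=0,scc[2]=2,scc[3]=3,scc[4]=?,scc[5]=4,scc[6]=?,scc[7]=4)
step 7: low=(low[0]=0,low[1]=1,low[2]=2,low[3]=3,low[4]=4,low[5]=5,low[6]=?,low[7]=5); scc=(scc[0]=1,scc[1]=0,scc[2]=2,scc[3]=3,scc[4]=5,scc[5]=4,scc[6]=?,scc[7]=4)
step 8: low=(low[0]=0,low[1]=1,low[2]=2,low[3]=3,low[4]=4,low[5]=5,low[6]=7,low[7]=5); scc=(scc[0]=1,scc[1]=0,scc[2]=2,scc[3]=3,scc[4]=5,scc[5]=4,scc[6]=6,scc[7]=4)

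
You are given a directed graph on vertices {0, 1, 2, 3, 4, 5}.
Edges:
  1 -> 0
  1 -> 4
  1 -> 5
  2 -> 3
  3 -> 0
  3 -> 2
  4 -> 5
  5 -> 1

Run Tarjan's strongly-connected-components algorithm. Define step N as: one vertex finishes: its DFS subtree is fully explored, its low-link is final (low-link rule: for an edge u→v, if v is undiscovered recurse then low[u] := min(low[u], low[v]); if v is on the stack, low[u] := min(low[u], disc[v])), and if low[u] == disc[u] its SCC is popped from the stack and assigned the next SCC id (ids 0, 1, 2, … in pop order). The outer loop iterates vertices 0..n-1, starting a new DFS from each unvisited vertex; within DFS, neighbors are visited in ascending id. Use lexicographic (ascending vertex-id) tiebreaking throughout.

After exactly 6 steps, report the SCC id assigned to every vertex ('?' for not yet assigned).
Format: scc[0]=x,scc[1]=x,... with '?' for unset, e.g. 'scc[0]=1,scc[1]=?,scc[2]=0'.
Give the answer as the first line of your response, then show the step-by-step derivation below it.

scc[0]=0,scc[1]=1,scc[2]=2,scc[3]=2,scc[4]=1,scc[5]=1

step 1: low=(low[0]=0,low[1]=?,low[2]=?,low[3]=?,low[4]=?,low[5]=?); scc=(scc[0]=0,scc[1]=?,scc[2]=?,scc[3]=?,scc[4]=?,scc[5]=?)
step 2: low=(low[0]=0,low[1]=1,low[2]=?,low[3]=?,low[4]=2,low[5]=1); scc=(scc[0]=0,scc[1]=?,scc[2]=?,scc[3]=?,scc[4]=?,scc[5]=?)
step 3: low=(low[0]=0,low[1]=1,low[2]=?,low[3]=?,low[4]=1,low[5]=1); scc=(scc[0]=0,scc[1]=?,scc[2]=?,scc[3]=?,scc[4]=?,scc[5]=?)
step 4: low=(low[0]=0,low[1]=1,low[2]=?,low[3]=?,low[4]=1,low[5]=1); scc=(scc[0]=0,scc[1]=1,scc[2]=?,scc[3]=?,scc[4]=1,scc[5]=1)
step 5: low=(low[0]=0,low[1]=1,low[2]=4,low[3]=4,low[4]=1,low[5]=1); scc=(scc[0]=0,scc[1]=1,scc[2]=?,scc[3]=?,scc[4]=1,scc[5]=1)
step 6: low=(low[0]=0,low[1]=1,low[2]=4,low[3]=4,low[4]=1,low[5]=1); scc=(scc[0]=0,scc[1]=1,scc[2]=2,scc[3]=2,scc[4]=1,scc[5]=1)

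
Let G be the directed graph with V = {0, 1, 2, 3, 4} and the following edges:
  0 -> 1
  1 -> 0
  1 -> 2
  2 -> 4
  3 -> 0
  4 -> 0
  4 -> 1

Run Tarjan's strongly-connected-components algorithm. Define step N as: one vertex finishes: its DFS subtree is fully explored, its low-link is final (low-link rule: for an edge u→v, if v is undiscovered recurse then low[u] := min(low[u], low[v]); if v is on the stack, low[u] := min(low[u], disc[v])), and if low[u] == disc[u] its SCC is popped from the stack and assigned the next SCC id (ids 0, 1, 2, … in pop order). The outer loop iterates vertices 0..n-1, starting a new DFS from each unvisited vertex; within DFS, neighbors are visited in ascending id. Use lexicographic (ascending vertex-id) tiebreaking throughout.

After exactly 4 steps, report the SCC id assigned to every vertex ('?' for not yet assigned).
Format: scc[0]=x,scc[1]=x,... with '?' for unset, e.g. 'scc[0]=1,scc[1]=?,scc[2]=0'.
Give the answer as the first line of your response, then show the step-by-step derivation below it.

scc[0]=0,scc[1]=0,scc[2]=0,scc[3]=?,scc[4]=0

step 1: low=(low[0]=0,low[1]=0,low[2]=2,low[3]=?,low[4]=0); scc=(scc[0]=?,scc[1]=?,scc[2]=?,scc[3]=?,scc[4]=?)
step 2: low=(low[0]=0,low[1]=0,low[2]=0,low[3]=?,low[4]=0); scc=(scc[0]=?,scc[1]=?,scc[2]=?,scc[3]=?,scc[4]=?)
step 3: low=(low[0]=0,low[1]=0,low[2]=0,low[3]=?,low[4]=0); scc=(scc[0]=?,scc[1]=?,scc[2]=?,scc[3]=?,scc[4]=?)
step 4: low=(low[0]=0,low[1]=0,low[2]=0,low[3]=?,low[4]=0); scc=(scc[0]=0,scc[1]=0,scc[2]=0,scc[3]=?,scc[4]=0)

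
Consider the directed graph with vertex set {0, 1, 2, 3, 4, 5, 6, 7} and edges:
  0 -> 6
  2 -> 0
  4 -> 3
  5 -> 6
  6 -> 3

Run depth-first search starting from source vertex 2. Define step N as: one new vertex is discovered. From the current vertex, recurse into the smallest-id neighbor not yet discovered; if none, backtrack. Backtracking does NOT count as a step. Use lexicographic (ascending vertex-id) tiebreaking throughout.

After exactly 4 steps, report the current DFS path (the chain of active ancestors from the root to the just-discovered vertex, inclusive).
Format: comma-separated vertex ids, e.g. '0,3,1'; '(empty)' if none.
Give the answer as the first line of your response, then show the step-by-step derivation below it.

2,0,6,3

step 1: discover 2; path=2; order=2
step 2: discover 0; path=2>0; order=2,0
step 3: discover 6; path=2>0>6; order=2,0,6
step 4: discover 3; path=2>0>6>3; order=2,0,6,3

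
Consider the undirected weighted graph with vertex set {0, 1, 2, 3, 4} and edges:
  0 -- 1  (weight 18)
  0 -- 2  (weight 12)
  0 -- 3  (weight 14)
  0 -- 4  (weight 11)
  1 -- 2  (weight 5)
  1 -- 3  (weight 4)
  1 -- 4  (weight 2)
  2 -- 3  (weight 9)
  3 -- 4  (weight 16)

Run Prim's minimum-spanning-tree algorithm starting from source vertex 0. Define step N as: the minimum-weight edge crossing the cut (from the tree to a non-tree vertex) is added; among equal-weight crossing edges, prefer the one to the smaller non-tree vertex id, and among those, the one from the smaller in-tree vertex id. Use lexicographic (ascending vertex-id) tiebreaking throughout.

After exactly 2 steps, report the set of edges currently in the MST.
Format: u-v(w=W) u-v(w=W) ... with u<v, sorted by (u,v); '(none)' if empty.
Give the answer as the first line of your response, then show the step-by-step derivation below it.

0-4(w=11) 1-4(w=2)

step 1: add edge 0-4 (w=11); MST = {0-4(w=11)}
step 2: add edge 1-4 (w=2); MST = {0-4(w=11) 1-4(w=2)}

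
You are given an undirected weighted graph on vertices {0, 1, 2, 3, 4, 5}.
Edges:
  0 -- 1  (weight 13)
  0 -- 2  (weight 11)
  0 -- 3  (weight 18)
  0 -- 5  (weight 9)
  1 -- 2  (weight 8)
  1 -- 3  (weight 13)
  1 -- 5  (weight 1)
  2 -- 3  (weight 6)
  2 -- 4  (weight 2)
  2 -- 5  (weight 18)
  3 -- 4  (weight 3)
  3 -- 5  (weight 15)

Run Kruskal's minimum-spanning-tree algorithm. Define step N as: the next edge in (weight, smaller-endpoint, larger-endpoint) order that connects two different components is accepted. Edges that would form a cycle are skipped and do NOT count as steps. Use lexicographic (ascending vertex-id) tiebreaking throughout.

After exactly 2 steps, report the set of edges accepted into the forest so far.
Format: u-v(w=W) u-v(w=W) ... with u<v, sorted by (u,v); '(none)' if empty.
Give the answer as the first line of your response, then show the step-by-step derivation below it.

1-5(w=1) 2-4(w=2)

step 1: add edge 1-5 (w=1); MST = {1-5(w=1)}
step 2: add edge 2-4 (w=2); MST = {1-5(w=1) 2-4(w=2)}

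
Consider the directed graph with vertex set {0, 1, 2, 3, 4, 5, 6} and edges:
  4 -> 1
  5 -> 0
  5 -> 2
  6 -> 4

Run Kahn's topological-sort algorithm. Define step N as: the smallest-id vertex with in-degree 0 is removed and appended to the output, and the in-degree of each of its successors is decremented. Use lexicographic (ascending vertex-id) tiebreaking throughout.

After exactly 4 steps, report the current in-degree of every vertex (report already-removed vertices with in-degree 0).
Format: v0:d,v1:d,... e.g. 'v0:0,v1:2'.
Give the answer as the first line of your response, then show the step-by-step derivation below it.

v0:0,v1:1,v2:0,v3:0,v4:1,v5:0,v6:0

step 1: output 3; order=[3]; indeg=(1,1,1,0,1,0,0)
step 2: output 5; order=[3,5]; indeg=(0,1,0,0,1,0,0)
step 3: output 0; order=[3,5,0]; indeg=(0,1,0,0,1,0,0)
step 4: output 2; order=[3,5,0,2]; indeg=(0,1,0,0,1,0,0)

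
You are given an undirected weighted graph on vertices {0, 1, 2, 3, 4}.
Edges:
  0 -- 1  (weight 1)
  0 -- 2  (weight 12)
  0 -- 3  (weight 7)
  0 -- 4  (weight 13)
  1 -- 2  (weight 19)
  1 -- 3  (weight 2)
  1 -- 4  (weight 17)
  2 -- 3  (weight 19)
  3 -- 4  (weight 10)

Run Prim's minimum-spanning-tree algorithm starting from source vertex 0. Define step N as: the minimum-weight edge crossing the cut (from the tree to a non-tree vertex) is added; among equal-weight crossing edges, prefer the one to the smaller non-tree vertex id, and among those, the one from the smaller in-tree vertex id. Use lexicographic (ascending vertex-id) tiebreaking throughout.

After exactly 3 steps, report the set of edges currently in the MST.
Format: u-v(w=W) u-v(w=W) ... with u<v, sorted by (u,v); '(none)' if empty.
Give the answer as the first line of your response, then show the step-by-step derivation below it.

0-1(w=1) 1-3(w=2) 3-4(w=10)

step 1: add edge 0-1 (w=1); MST = {0-1(w=1)}
step 2: add edge 1-3 (w=2); MST = {0-1(w=1) 1-3(w=2)}
step 3: add edge 3-4 (w=10); MST = {0-1(w=1) 1-3(w=2) 3-4(w=10)}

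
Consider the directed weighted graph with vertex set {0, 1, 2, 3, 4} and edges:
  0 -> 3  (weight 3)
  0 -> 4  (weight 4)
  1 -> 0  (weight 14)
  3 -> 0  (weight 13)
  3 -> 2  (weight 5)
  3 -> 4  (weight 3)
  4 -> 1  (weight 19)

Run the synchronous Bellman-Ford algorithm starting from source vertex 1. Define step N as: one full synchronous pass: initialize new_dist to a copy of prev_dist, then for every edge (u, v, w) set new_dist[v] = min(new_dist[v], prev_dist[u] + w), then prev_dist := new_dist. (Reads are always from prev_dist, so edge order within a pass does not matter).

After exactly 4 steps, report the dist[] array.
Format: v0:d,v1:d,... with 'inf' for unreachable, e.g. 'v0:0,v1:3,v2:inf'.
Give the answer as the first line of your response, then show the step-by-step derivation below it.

v0:14,v1:0,v2:22,v3:17,v4:18

step 1: dist = v0:14,v1:0,v2:inf,v3:inf,v4:inf
step 2: dist = v0:14,v1:0,v2:inf,v3:17,v4:18
step 3: dist = v0:14,v1:0,v2:22,v3:17,v4:18
step 4: dist = v0:14,v1:0,v2:22,v3:17,v4:18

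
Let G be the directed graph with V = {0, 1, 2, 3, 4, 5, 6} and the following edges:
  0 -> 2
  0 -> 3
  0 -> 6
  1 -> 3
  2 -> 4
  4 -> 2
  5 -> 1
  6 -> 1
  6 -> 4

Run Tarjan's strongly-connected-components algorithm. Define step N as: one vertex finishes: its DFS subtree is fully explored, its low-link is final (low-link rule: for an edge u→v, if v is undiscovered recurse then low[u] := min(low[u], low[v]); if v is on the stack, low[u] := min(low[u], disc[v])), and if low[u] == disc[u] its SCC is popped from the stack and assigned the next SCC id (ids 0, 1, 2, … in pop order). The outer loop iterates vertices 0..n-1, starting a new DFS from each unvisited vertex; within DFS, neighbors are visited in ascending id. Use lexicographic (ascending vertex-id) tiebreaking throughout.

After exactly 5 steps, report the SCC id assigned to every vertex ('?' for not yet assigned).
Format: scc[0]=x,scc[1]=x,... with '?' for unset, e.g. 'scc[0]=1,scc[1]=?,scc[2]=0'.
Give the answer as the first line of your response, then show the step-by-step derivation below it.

scc[0]=?,scc[1]=2,scc[2]=0,scc[3]=1,scc[4]=0,scc[5]=?,scc[6]=3

step 1: low=(low[0]=0,low[1]=?,low[2]=1,low[3]=?,low[4]=1,low[5]=?,low[6]=?); scc=(scc[0]=?,scc[1]=?,scc[2]=?,scc[3]=?,scc[4]=?,scc[5]=?,scc[6]=?)
step 2: low=(low[0]=0,low[1]=?,low[2]=1,low[3]=?,low[4]=1,low[5]=?,low[6]=?); scc=(scc[0]=?,scc[1]=?,scc[2]=0,scc[3]=?,scc[4]=0,scc[5]=?,scc[6]=?)
step 3: low=(low[0]=0,low[1]=?,low[2]=1,low[3]=3,low[4]=1,low[5]=?,low[6]=?); scc=(scc[0]=?,scc[1]=?,scc[2]=0,scc[3]=1,scc[4]=0,scc[5]=?,scc[6]=?)
step 4: low=(low[0]=0,low[1]=5,low[2]=1,low[3]=3,low[4]=1,low[5]=?,low[6]=4); scc=(scc[0]=?,scc[1]=2,scc[2]=0,scc[3]=1,scc[4]=0,scc[5]=?,scc[6]=?)
step 5: low=(low[0]=0,low[1]=5,low[2]=1,low[3]=3,low[4]=1,low[5]=?,low[6]=4); scc=(scc[0]=?,scc[1]=2,scc[2]=0,scc[3]=1,scc[4]=0,scc[5]=?,scc[6]=3)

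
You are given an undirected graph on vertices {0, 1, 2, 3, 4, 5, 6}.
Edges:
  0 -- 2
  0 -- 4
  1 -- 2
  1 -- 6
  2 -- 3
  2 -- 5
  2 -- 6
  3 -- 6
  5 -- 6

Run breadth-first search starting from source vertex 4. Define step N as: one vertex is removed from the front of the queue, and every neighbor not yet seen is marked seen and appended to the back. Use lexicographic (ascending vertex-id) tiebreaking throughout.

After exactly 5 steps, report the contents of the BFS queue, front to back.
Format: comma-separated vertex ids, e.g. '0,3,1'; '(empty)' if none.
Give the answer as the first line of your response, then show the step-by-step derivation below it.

5,6

step 1: dequeue 4; queue=[0]; order=4
step 2: dequeue 0; queue=[2]; order=4,0
step 3: dequeue 2; queue=[1,3,5,6]; order=4,0,2
step 4: dequeue 1; queue=[3,5,6]; order=4,0,2,1
step 5: dequeue 3; queue=[5,6]; order=4,0,2,1,3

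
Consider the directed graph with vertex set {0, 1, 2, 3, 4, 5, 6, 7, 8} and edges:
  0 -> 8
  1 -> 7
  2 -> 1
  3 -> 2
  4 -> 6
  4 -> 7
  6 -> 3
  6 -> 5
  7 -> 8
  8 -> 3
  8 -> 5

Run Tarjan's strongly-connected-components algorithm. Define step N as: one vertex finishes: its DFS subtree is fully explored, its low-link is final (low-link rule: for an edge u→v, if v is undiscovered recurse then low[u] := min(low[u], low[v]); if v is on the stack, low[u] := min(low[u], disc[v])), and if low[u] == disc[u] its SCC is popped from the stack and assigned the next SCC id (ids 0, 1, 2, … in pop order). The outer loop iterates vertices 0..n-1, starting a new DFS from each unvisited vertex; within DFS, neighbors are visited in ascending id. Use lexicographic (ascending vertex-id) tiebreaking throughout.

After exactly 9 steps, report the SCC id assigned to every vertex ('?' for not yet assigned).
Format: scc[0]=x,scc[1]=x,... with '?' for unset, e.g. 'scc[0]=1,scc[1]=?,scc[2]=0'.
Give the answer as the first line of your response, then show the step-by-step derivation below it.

scc[0]=2,scc[1]=1,scc[2]=1,scc[3]=1,scc[4]=4,scc[5]=0,scc[6]=3,scc[7]=1,scc[8]=1

step 1: low=(low[0]=0,low[1]=4,low[2]=3,low[3]=2,low[4]=?,low[5]=?,low[6]=?,low[7]=1,low[8]=1); scc=(scc[0]=?,scc[1]=?,scc[2]=?,scc[3]=?,scc[4]=?,scc[5]=?,scc[6]=?,scc[7]=?,scc[8]=?)
step 2: low=(low[0]=0,low[1]=1,low[2]=3,low[3]=2,low[4]=?,low[5]=?,low[6]=?,low[7]=1,low[8]=1); scc=(scc[0]=?,scc[1]=?,scc[2]=?,scc[3]=?,scc[4]=?,scc[5]=?,scc[6]=?,scc[7]=?,scc[8]=?)
step 3: low=(low[0]=0,low[1]=1,low[2]=1,low[3]=2,low[4]=?,low[5]=?,low[6]=?,low[7]=1,low[8]=1); scc=(scc[0]=?,scc[1]=?,scc[2]=?,scc[3]=?,scc[4]=?,scc[5]=?,scc[6]=?,scc[7]=?,scc[8]=?)
step 4: low=(low[0]=0,low[1]=1,low[2]=1,low[3]=1,low[4]=?,low[5]=?,low[6]=?,low[7]=1,low[8]=1); scc=(scc[0]=?,scc[1]=?,scc[2]=?,scc[3]=?,scc[4]=?,scc[5]=?,scc[6]=?,scc[7]=?,scc[8]=?)
step 5: low=(low[0]=0,low[1]=1,low[2]=1,low[3]=1,low[4]=?,low[5]=6,low[6]=?,low[7]=1,low[8]=1); scc=(scc[0]=?,scc[1]=?,scc[2]=?,scc[3]=?,scc[4]=?,scc[5]=0,scc[6]=?,scc[7]=?,scc[8]=?)
step 6: low=(low[0]=0,low[1]=1,low[2]=1,low[3]=1,low[4]=?,low[5]=6,low[6]=?,low[7]=1,low[8]=1); scc=(scc[0]=?,scc[1]=1,scc[2]=1,scc[3]=1,scc[4]=?,scc[5]=0,scc[6]=?,scc[7]=1,scc[8]=1)
step 7: low=(low[0]=0,low[1]=1,low[2]=1,low[3]=1,low[4]=?,low[5]=6,low[6]=?,low[7]=1,low[8]=1); scc=(scc[0]=2,scc[1]=1,scc[2]=1,scc[3]=1,scc[4]=?,scc[5]=0,scc[6]=?,scc[7]=1,scc[8]=1)
step 8: low=(low[0]=0,low[1]=1,low[2]=1,low[3]=1,low[4]=7,low[5]=6,low[6]=8,low[7]=1,low[8]=1); scc=(scc[0]=2,scc[1]=1,scc[2]=1,scc[3]=1,scc[4]=?,scc[5]=0,scc[6]=3,scc[7]=1,scc[8]=1)
step 9: low=(low[0]=0,low[1]=1,low[2]=1,low[3]=1,low[4]=7,low[5]=6,low[6]=8,low[7]=1,low[8]=1); scc=(scc[0]=2,scc[1]=1,scc[2]=1,scc[3]=1,scc[4]=4,scc[5]=0,scc[6]=3,scc[7]=1,scc[8]=1)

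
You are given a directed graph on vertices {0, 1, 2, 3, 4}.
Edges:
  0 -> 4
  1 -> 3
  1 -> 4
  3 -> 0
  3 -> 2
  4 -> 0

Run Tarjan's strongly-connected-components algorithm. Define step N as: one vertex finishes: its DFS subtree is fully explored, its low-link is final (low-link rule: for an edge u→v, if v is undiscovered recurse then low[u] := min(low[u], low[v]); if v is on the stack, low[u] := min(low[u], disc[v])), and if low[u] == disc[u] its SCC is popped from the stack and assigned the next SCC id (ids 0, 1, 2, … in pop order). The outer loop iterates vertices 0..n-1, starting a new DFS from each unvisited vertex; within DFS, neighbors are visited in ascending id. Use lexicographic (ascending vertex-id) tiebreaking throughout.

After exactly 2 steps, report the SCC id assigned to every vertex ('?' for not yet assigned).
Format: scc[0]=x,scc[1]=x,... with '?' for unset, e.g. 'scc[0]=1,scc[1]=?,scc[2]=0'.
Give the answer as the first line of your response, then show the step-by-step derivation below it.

scc[0]=0,scc[1]=?,scc[2]=?,scc[3]=?,scc[4]=0

step 1: low=(low[0]=0,low[1]=?,low[2]=?,low[3]=?,low[4]=0); scc=(scc[0]=?,scc[1]=?,scc[2]=?,scc[3]=?,scc[4]=?)
step 2: low=(low[0]=0,low[1]=?,low[2]=?,low[3]=?,low[4]=0); scc=(scc[0]=0,scc[1]=?,scc[2]=?,scc[3]=?,scc[4]=0)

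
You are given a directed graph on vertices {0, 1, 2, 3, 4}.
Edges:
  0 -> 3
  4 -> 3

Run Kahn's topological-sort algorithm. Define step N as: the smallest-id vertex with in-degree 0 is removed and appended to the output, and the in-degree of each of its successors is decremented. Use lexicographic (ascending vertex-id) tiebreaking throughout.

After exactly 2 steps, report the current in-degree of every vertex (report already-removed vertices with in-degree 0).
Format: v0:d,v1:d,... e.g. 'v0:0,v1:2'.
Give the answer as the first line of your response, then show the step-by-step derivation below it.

v0:0,v1:0,v2:0,v3:1,v4:0

step 1: output 0; order=[0]; indeg=(0,0,0,1,0)
step 2: output 1; order=[0,1]; indeg=(0,0,0,1,0)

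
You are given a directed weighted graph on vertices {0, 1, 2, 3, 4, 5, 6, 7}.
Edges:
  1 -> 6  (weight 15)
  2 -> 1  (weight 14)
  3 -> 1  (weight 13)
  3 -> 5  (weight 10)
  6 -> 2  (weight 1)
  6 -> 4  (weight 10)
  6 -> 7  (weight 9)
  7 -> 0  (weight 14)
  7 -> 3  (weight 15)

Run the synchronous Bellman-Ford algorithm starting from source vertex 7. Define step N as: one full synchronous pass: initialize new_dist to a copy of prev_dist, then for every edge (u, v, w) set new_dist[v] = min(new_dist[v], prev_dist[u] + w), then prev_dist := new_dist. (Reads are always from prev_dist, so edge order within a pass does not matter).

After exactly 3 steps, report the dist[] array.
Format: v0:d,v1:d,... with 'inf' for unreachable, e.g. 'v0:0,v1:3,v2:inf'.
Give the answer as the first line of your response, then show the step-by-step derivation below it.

v0:14,v1:28,v2:inf,v3:15,v4:inf,v5:25,v6:43,v7:0

step 1: dist = v0:14,v1:inf,v2:inf,v3:15,v4:inf,v5:inf,v6:inf,v7:0
step 2: dist = v0:14,v1:28,v2:inf,v3:15,v4:inf,v5:25,v6:inf,v7:0
step 3: dist = v0:14,v1:28,v2:inf,v3:15,v4:inf,v5:25,v6:43,v7:0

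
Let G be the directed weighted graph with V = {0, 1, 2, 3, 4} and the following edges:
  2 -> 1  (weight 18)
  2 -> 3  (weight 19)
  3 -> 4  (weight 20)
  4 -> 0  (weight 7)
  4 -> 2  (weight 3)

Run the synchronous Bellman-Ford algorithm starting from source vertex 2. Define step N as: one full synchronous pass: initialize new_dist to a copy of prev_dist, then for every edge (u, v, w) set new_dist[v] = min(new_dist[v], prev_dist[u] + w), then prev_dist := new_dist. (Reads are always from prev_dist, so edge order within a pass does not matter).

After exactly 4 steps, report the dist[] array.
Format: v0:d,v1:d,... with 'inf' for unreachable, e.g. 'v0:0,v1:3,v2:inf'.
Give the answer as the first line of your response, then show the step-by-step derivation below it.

v0:46,v1:18,v2:0,v3:19,v4:39

step 1: dist = v0:inf,v1:18,v2:0,v3:19,v4:inf
step 2: dist = v0:inf,v1:18,v2:0,v3:19,v4:39
step 3: dist = v0:46,v1:18,v2:0,v3:19,v4:39
step 4: dist = v0:46,v1:18,v2:0,v3:19,v4:39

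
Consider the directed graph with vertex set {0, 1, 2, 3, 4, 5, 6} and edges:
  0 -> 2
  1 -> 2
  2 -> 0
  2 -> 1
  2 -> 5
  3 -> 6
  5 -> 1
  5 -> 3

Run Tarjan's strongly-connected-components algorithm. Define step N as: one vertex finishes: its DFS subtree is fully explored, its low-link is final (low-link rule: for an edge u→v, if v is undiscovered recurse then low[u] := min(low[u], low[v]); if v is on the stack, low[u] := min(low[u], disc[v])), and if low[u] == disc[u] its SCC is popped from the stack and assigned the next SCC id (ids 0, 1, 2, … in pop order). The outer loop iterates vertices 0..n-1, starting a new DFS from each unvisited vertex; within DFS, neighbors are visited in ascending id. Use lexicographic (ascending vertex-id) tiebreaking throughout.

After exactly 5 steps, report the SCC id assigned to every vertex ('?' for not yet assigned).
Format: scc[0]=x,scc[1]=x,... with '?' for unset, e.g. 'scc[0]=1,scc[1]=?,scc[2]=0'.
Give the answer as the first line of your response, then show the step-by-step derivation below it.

scc[0]=?,scc[1]=?,scc[2]=?,scc[3]=1,scc[4]=?,scc[5]=?,scc[6]=0

step 1: low=(low[0]=0,low[1]=1,low[2]=0,low[3]=?,low[4]=?,low[5]=?,low[6]=?); scc=(scc[0]=?,scc[1]=?,scc[2]=?,scc[3]=?,scc[4]=?,scc[5]=?,scc[6]=?)
step 2: low=(low[0]=0,low[1]=1,low[2]=0,low[3]=4,low[4]=?,low[5]=2,low[6]=5); scc=(scc[0]=?,scc[1]=?,scc[2]=?,scc[3]=?,scc[4]=?,scc[5]=?,scc[6]=0)
step 3: low=(low[0]=0,low[1]=1,low[2]=0,low[3]=4,low[4]=?,low[5]=2,low[6]=5); scc=(scc[0]=?,scc[1]=?,scc[2]=?,scc[3]=1,scc[4]=?,scc[5]=?,scc[6]=0)
step 4: low=(low[0]=0,low[1]=1,low[2]=0,low[3]=4,low[4]=?,low[5]=2,low[6]=5); scc=(scc[0]=?,scc[1]=?,scc[2]=?,scc[3]=1,scc[4]=?,scc[5]=?,scc[6]=0)
step 5: low=(low[0]=0,low[1]=1,low[2]=0,low[3]=4,low[4]=?,low[5]=2,low[6]=5); scc=(scc[0]=?,scc[1]=?,scc[2]=?,scc[3]=1,scc[4]=?,scc[5]=?,scc[6]=0)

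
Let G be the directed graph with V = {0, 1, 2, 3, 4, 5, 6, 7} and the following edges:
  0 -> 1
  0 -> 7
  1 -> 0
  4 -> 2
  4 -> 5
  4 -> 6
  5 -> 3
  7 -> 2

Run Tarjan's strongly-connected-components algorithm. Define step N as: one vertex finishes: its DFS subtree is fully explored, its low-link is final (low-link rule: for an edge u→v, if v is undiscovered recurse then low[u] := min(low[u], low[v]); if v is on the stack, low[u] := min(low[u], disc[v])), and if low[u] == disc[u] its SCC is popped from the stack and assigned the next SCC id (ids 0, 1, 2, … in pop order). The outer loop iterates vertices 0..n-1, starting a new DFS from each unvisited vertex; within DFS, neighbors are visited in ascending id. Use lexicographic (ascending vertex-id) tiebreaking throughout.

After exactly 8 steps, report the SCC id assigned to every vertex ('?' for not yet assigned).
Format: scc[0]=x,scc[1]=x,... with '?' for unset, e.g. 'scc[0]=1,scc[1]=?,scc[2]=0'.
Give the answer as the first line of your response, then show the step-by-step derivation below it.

scc[0]=2,scc[1]=2,scc[2]=0,scc[3]=3,scc[4]=6,scc[5]=4,scc[6]=5,scc[7]=1

step 1: low=(low[0]=0,low[1]=0,low[2]=?,low[3]=?,low[4]=?,low[5]=?,low[6]=?,low[7]=?); scc=(scc[0]=?,scc[1]=?,scc[2]=?,scc[3]=?,scc[4]=?,scc[5]=?,scc[6]=?,scc[7]=?)
step 2: low=(low[0]=0,low[1]=0,low[2]=3,low[3]=?,low[4]=?,low[5]=?,low[6]=?,low[7]=2); scc=(scc[0]=?,scc[1]=?,scc[2]=0,scc[3]=?,scc[4]=?,scc[5]=?,scc[6]=?,scc[7]=?)
step 3: low=(low[0]=0,low[1]=0,low[2]=3,low[3]=?,low[4]=?,low[5]=?,low[6]=?,low[7]=2); scc=(scc[0]=?,scc[1]=?,scc[2]=0,scc[3]=?,scc[4]=?,scc[5]=?,scc[6]=?,scc[7]=1)
step 4: low=(low[0]=0,low[1]=0,low[2]=3,low[3]=?,low[4]=?,low[5]=?,low[6]=?,low[7]=2); scc=(scc[0]=2,scc[1]=2,scc[2]=0,scc[3]=?,scc[4]=?,scc[5]=?,scc[6]=?,scc[7]=1)
step 5: low=(low[0]=0,low[1]=0,low[2]=3,low[3]=4,low[4]=?,low[5]=?,low[6]=?,low[7]=2); scc=(scc[0]=2,scc[1]=2,scc[2]=0,scc[3]=3,scc[4]=?,scc[5]=?,scc[6]=?,scc[7]=1)
step 6: low=(low[0]=0,low[1]=0,low[2]=3,low[3]=4,low[4]=5,low[5]=6,low[6]=?,low[7]=2); scc=(scc[0]=2,scc[1]=2,scc[2]=0,scc[3]=3,scc[4]=?,scc[5]=4,scc[6]=?,scc[7]=1)
step 7: low=(low[0]=0,low[1]=0,low[2]=3,low[3]=4,low[4]=5,low[5]=6,low[6]=7,low[7]=2); scc=(scc[0]=2,scc[1]=2,scc[2]=0,scc[3]=3,scc[4]=?,scc[5]=4,scc[6]=5,scc[7]=1)
step 8: low=(low[0]=0,low[1]=0,low[2]=3,low[3]=4,low[4]=5,low[5]=6,low[6]=7,low[7]=2); scc=(scc[0]=2,scc[1]=2,scc[2]=0,scc[3]=3,scc[4]=6,scc[5]=4,scc[6]=5,scc[7]=1)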